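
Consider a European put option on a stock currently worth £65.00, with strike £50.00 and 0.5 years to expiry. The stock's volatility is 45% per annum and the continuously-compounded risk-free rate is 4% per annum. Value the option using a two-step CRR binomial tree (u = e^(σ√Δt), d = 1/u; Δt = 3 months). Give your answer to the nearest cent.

CRR parameters: u = e^(σ√Δt) = e^(0.45·√0.25) = 1.2523, d = 1/u = 0.7985
Per-period rate: rΔt = 0.04·0.25 = 0.01, so R = e^0.01 = 1.0101
Risk-neutral probability p = (e^0.01 − 0.7985)/(1.2523 − 0.7985) = 0.2115/0.4538 = 0.4661
Terminal stock prices: S_uu = 101.9, S_ud = 65, S_dd = 41.45
Terminal payoffs (K − S): max(-51.94, 0) = 0, max(-15, 0) = 0, max(8.554, 0) = 8.554
Node u (S = 81.4): V_u = e^(−0.01)·[0.4661·0.0000 + 0.5339·0.0000] = 0.0000
Node d (S = 51.9): V_d = e^(−0.01)·[0.4661·0.0000 + 0.5339·8.5542] = 4.5214
Node 0 (S = 65): V_0 = e^(−0.01)·[0.4661·0.0000 + 0.5339·4.5214] = 2.3898

£2.39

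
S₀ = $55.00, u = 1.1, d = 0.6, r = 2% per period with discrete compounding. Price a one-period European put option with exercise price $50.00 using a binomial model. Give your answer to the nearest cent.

Risk-neutral probability p = (1 + 0.02 − 0.6)/(1.1 − 0.6) = 0.4200/0.5000 = 0.8400
Terminal stock prices: S_u = 60.5, S_d = 33
Terminal payoffs (K − S): max(-10.5, 0) = 0, max(17, 0) = 17
Node 0 (S = 55): V_0 = 1/1.02·[0.8400·0.0000 + 0.1600·17.0000] = 2.6667

$2.67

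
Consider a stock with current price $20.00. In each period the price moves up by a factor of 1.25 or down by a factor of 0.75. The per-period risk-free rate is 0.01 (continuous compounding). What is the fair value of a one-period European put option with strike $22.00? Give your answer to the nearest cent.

Risk-neutral probability p = (e^0.01 − 0.75)/(1.25 − 0.75) = 0.2601/0.5000 = 0.5201
Terminal stock prices: S_u = 25, S_d = 15
Terminal payoffs (K − S): max(-3, 0) = 0, max(7, 0) = 7
Node 0 (S = 20): V_0 = e^(−0.01)·[0.5201·0.0000 + 0.4799·7.0000] = 3.3259

$3.33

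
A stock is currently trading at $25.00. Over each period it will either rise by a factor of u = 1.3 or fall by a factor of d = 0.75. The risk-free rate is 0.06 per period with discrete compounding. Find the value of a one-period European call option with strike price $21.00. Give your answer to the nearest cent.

Risk-neutral probability p = (1 + 0.06 − 0.75)/(1.3 − 0.75) = 0.3100/0.5500 = 0.5636
Terminal stock prices: S_u = 32.5, S_d = 18.75
Terminal payoffs (S − K): max(11.5, 0) = 11.5, max(-2.25, 0) = 0
Node 0 (S = 25): V_0 = 1/1.06·[0.5636·11.5000 + 0.4364·0.0000] = 6.1149

$6.11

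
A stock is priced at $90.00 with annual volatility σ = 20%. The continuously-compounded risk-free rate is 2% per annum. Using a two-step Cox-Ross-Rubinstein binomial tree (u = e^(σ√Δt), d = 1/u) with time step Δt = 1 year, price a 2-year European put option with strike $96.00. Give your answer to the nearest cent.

$11.44

CRR parameters: u = e^(σ√Δt) = e^(0.2·√1) = 1.2214, d = 1/u = 0.8187
Per-period rate: rΔt = 0.02·1 = 0.02, so R = e^0.02 = 1.0202
Risk-neutral probability p = (e^0.02 − 0.8187)/(1.2214 − 0.8187) = 0.2015/0.4027 = 0.5003
Terminal stock prices: S_uu = 134.3, S_ud = 90, S_dd = 60.33
Terminal payoffs (K − S): max(-38.26, 0) = 0, max(6, 0) = 6, max(35.67, 0) = 35.67
Node u (S = 109.9): V_u = e^(−0.02)·[0.5003·0.0000 + 0.4997·6.0000] = 2.9386
Node d (S = 73.69): V_d = e^(−0.02)·[0.5003·6.0000 + 0.4997·35.6712] = 20.4133
Node 0 (S = 90): V_0 = e^(−0.02)·[0.5003·2.9386 + 0.4997·20.4133] = 11.4390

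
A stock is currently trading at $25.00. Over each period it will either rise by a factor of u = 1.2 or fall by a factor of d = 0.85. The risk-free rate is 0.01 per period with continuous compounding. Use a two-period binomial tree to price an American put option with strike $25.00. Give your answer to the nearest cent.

$2.01

Risk-neutral probability p = (e^0.01 − 0.85)/(1.2 − 0.85) = 0.1601/0.3500 = 0.4573
Terminal stock prices: S_uu = 36, S_ud = 25.5, S_dd = 18.06
Terminal payoffs (K − S): max(-11, 0) = 0, max(-0.5, 0) = 0, max(6.938, 0) = 6.938
Node u (S = 30): continuation = e^(−0.01)·[0.4573·0.0000 + 0.5427·0.0000] = 0.0000; exercise value = 0.0000 ≤ continuation, so V_u = 0.0000
Node d (S = 21.25): continuation = e^(−0.01)·[0.4573·0.0000 + 0.5427·6.9375] = 3.7276; exercise value = 3.7500 > continuation, so V_d = 3.7500 (exercise)
Node 0 (S = 25): continuation = e^(−0.01)·[0.4573·0.0000 + 0.5427·3.7500] = 2.0149; exercise value = 0.0000 ≤ continuation, so V_0 = 2.0149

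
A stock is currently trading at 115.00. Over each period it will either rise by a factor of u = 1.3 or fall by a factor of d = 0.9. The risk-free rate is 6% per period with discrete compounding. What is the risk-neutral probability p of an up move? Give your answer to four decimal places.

Risk-neutral probability p = (1 + 0.06 − 0.9)/(1.3 − 0.9) = 0.1600/0.4000 = 0.4000

p = 0.4000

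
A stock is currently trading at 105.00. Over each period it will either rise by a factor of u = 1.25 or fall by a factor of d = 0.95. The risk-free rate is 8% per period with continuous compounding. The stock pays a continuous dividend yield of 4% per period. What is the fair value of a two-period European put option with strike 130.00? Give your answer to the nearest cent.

Per-period risk-free factor R = e^0.08 = 1.0833; dividend-adjusted growth = e^(0.08−0.04) = 1.0408.
Risk-neutral probability p = (1.0408 − 0.95)/(1.25 − 0.95) = 0.0908/0.3000 = 0.3027
Terminal stock prices: S_uu = 164.1, S_ud = 124.7, S_dd = 94.76
Terminal payoffs (K − S): max(-34.06, 0) = 0, max(5.312, 0) = 5.312, max(35.24, 0) = 35.24
Node u (S = 131.2): V_u = e^(−0.08)·[0.3027·0.0000 + 0.6973·5.3125] = 3.4196
Node d (S = 99.75): V_d = e^(−0.08)·[0.3027·5.3125 + 0.6973·35.2375] = 24.1664
Node 0 (S = 105): V_0 = e^(−0.08)·[0.3027·3.4196 + 0.6973·24.1664] = 16.5111

16.51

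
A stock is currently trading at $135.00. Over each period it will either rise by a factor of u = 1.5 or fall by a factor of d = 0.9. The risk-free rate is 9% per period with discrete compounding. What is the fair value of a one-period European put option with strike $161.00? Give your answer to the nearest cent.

$24.76

Risk-neutral probability p = (1 + 0.09 − 0.9)/(1.5 − 0.9) = 0.1900/0.6000 = 0.3167
Terminal stock prices: S_u = 202.5, S_d = 121.5
Terminal payoffs (K − S): max(-41.5, 0) = 0, max(39.5, 0) = 39.5
Node 0 (S = 135): V_0 = 1/1.09·[0.3167·0.0000 + 0.6833·39.5000] = 24.7630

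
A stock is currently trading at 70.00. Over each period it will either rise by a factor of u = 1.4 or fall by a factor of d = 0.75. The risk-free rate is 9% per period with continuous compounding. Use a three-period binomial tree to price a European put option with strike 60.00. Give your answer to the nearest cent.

3.73

Risk-neutral probability p = (e^0.09 − 0.75)/(1.4 − 0.75) = 0.3442/0.6500 = 0.5295
Terminal stock prices: S_uuu = 192.1, S_uud = 102.9, S_udd = 55.12, S_ddd = 29.53
Terminal payoffs (K − S): max(-132.1, 0) = 0, max(-42.9, 0) = 0, max(4.875, 0) = 4.875, max(30.47, 0) = 30.47
Node uu (S = 137.2): V_uu = e^(−0.09)·[0.5295·0.0000 + 0.4705·0.0000] = 0.0000
Node ud (S = 73.5): V_ud = e^(−0.09)·[0.5295·0.0000 + 0.4705·4.8750] = 2.0963
Node dd (S = 39.38): V_dd = e^(−0.09)·[0.5295·4.8750 + 0.4705·30.4688] = 15.4609
Node u (S = 98): V_u = e^(−0.09)·[0.5295·0.0000 + 0.4705·2.0963] = 0.9014
Node d (S = 52.5): V_d = e^(−0.09)·[0.5295·2.0963 + 0.4705·15.4609] = 7.6627
Node 0 (S = 70): V_0 = e^(−0.09)·[0.5295·0.9014 + 0.4705·7.6627] = 3.7312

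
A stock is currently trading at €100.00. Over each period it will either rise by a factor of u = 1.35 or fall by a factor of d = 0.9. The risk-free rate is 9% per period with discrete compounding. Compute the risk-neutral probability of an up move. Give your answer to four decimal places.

Risk-neutral probability p = (1 + 0.09 − 0.9)/(1.35 − 0.9) = 0.1900/0.4500 = 0.4222

p = 0.4222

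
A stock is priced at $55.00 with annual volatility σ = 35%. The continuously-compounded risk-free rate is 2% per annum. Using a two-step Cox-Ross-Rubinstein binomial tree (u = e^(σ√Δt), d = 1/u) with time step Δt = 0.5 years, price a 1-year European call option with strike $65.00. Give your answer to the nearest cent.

CRR parameters: u = e^(σ√Δt) = e^(0.35·√0.5) = 1.2808, d = 1/u = 0.7808
Per-period rate: rΔt = 0.02·0.5 = 0.01, so R = e^0.01 = 1.0101
Risk-neutral probability p = (e^0.01 − 0.7808)/(1.2808 − 0.7808) = 0.2293/0.5000 = 0.4585
Terminal stock prices: S_uu = 90.23, S_ud = 55, S_dd = 33.53
Terminal payoffs (S − K): max(25.23, 0) = 25.23, max(-10, 0) = 0, max(-31.47, 0) = 0
Node u (S = 70.44): V_u = e^(−0.01)·[0.4585·25.2251 + 0.5415·0.0000] = 11.4517
Node d (S = 42.94): V_d = e^(−0.01)·[0.4585·0.0000 + 0.5415·0.0000] = 0.0000
Node 0 (S = 55): V_0 = e^(−0.01)·[0.4585·11.4517 + 0.5415·0.0000] = 5.1988

$5.20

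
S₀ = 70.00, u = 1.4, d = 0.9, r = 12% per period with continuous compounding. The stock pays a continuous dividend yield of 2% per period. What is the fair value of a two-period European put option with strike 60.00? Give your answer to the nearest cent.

0.90

Per-period risk-free factor R = e^0.12 = 1.1275; dividend-adjusted growth = e^(0.12−0.02) = 1.1052.
Risk-neutral probability p = (1.1052 − 0.9)/(1.4 − 0.9) = 0.2052/0.5000 = 0.4103
Terminal stock prices: S_uu = 137.2, S_ud = 88.2, S_dd = 56.7
Terminal payoffs (K − S): max(-77.2, 0) = 0, max(-28.2, 0) = 0, max(3.3, 0) = 3.3
Node u (S = 98): V_u = e^(−0.12)·[0.4103·0.0000 + 0.5897·0.0000] = 0.0000
Node d (S = 63): V_d = e^(−0.12)·[0.4103·0.0000 + 0.5897·3.3000] = 1.7258
Node 0 (S = 70): V_0 = e^(−0.12)·[0.4103·0.0000 + 0.5897·1.7258] = 0.9026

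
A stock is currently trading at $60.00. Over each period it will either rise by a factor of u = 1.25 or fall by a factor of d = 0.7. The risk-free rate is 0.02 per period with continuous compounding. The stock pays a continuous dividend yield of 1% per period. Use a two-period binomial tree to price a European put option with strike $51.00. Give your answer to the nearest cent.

Per-period risk-free factor R = e^0.02 = 1.0202; dividend-adjusted growth = e^(0.02−0.01) = 1.0101.
Risk-neutral probability p = (1.0101 − 0.7)/(1.25 − 0.7) = 0.3101/0.5500 = 0.5637
Terminal stock prices: S_uu = 93.75, S_ud = 52.5, S_dd = 29.4
Terminal payoffs (K − S): max(-42.75, 0) = 0, max(-1.5, 0) = 0, max(21.6, 0) = 21.6
Node u (S = 75): V_u = e^(−0.02)·[0.5637·0.0000 + 0.4363·0.0000] = 0.0000
Node d (S = 42): V_d = e^(−0.02)·[0.5637·0.0000 + 0.4363·21.6000] = 9.2369
Node 0 (S = 60): V_0 = e^(−0.02)·[0.5637·0.0000 + 0.4363·9.2369] = 3.9500

$3.95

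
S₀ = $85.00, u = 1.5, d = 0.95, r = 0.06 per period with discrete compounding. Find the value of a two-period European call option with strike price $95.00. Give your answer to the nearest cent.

Risk-neutral probability p = (1 + 0.06 − 0.95)/(1.5 − 0.95) = 0.1100/0.5500 = 0.2000
Terminal stock prices: S_uu = 191.2, S_ud = 121.1, S_dd = 76.71
Terminal payoffs (S − K): max(96.25, 0) = 96.25, max(26.12, 0) = 26.12, max(-18.29, 0) = 0
Node u (S = 127.5): V_u = 1/1.06·[0.2000·96.2500 + 0.8000·26.1250] = 37.8774
Node d (S = 80.75): V_d = 1/1.06·[0.2000·26.1250 + 0.8000·0.0000] = 4.9292
Node 0 (S = 85): V_0 = 1/1.06·[0.2000·37.8774 + 0.8000·4.9292] = 10.8669

$10.87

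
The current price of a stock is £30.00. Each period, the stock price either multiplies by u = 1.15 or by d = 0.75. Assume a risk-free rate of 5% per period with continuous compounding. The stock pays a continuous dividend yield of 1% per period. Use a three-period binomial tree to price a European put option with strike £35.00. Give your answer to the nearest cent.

£4.53

Per-period risk-free factor R = e^0.05 = 1.0513; dividend-adjusted growth = e^(0.05−0.01) = 1.0408.
Risk-neutral probability p = (1.0408 − 0.75)/(1.15 − 0.75) = 0.2908/0.4000 = 0.7270
Terminal stock prices: S_uuu = 45.63, S_uud = 29.76, S_udd = 19.41, S_ddd = 12.66
Terminal payoffs (K − S): max(-10.63, 0) = 0, max(5.244, 0) = 5.244, max(15.59, 0) = 15.59, max(22.34, 0) = 22.34
Node uu (S = 39.67): V_uu = e^(−0.05)·[0.7270·0.0000 + 0.2730·5.2438] = 1.3616
Node ud (S = 25.88): V_ud = e^(−0.05)·[0.7270·5.2438 + 0.2730·15.5938] = 7.6755
Node dd (S = 16.88): V_dd = e^(−0.05)·[0.7270·15.5938 + 0.2730·22.3438] = 16.5859
Node u (S = 34.5): V_u = e^(−0.05)·[0.7270·1.3616 + 0.2730·7.6755] = 2.9347
Node d (S = 22.5): V_d = e^(−0.05)·[0.7270·7.6755 + 0.2730·16.5859] = 9.6148
Node 0 (S = 30): V_0 = e^(−0.05)·[0.7270·2.9347 + 0.2730·9.6148] = 4.5261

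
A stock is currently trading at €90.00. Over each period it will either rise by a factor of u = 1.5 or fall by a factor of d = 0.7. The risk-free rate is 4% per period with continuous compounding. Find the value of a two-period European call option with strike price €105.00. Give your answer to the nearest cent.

Risk-neutral probability p = (e^0.04 − 0.7)/(1.5 − 0.7) = 0.3408/0.8000 = 0.4260
Terminal stock prices: S_uu = 202.5, S_ud = 94.5, S_dd = 44.1
Terminal payoffs (S − K): max(97.5, 0) = 97.5, max(-10.5, 0) = 0, max(-60.9, 0) = 0
Node u (S = 135): V_u = e^(−0.04)·[0.4260·97.5000 + 0.5740·0.0000] = 39.9077
Node d (S = 63): V_d = e^(−0.04)·[0.4260·0.0000 + 0.5740·0.0000] = 0.0000
Node 0 (S = 90): V_0 = e^(−0.04)·[0.4260·39.9077 + 0.5740·0.0000] = 16.3346

€16.33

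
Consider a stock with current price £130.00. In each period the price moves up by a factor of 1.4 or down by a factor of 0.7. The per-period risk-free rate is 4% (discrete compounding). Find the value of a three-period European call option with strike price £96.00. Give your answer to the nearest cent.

£53.21

Risk-neutral probability p = (1 + 0.04 − 0.7)/(1.4 − 0.7) = 0.3400/0.7000 = 0.4857
Terminal stock prices: S_uuu = 356.7, S_uud = 178.4, S_udd = 89.18, S_ddd = 44.59
Terminal payoffs (S − K): max(260.7, 0) = 260.7, max(82.36, 0) = 82.36, max(-6.82, 0) = 0, max(-51.41, 0) = 0
Node uu (S = 254.8): V_uu = 1/1.04·[0.4857·260.7200 + 0.5143·82.3600] = 162.4923
Node ud (S = 127.4): V_ud = 1/1.04·[0.4857·82.3600 + 0.5143·0.0000] = 38.4648
Node dd (S = 63.7): V_dd = 1/1.04·[0.4857·0.0000 + 0.5143·0.0000] = 0.0000
Node u (S = 182): V_u = 1/1.04·[0.4857·162.4923 + 0.5143·38.4648] = 94.9103
Node d (S = 91): V_d = 1/1.04·[0.4857·38.4648 + 0.5143·0.0000] = 17.9643
Node 0 (S = 130): V_0 = 1/1.04·[0.4857·94.9103 + 0.5143·17.9643] = 53.2097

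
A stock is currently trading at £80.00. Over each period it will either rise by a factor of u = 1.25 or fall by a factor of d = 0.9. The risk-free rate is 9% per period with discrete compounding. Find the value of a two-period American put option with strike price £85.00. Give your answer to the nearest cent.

Risk-neutral probability p = (1 + 0.09 − 0.9)/(1.25 − 0.9) = 0.1900/0.3500 = 0.5429
Terminal stock prices: S_uu = 125, S_ud = 90, S_dd = 64.8
Terminal payoffs (K − S): max(-40, 0) = 0, max(-5, 0) = 0, max(20.2, 0) = 20.2
Node u (S = 100): continuation = 1/1.09·[0.5429·0.0000 + 0.4571·0.0000] = 0.0000; exercise value = 0.0000 ≤ continuation, so V_u = 0.0000
Node d (S = 72): continuation = 1/1.09·[0.5429·0.0000 + 0.4571·20.2000] = 8.4718; exercise value = 13.0000 > continuation, so V_d = 13.0000 (exercise)
Node 0 (S = 80): continuation = 1/1.09·[0.5429·0.0000 + 0.4571·13.0000] = 5.4522; exercise value = 5.0000 ≤ continuation, so V_0 = 5.4522

£5.45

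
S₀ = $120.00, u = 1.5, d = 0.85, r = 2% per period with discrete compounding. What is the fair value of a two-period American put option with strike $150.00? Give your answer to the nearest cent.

Risk-neutral probability p = (1 + 0.02 − 0.85)/(1.5 − 0.85) = 0.1700/0.6500 = 0.2615
Terminal stock prices: S_uu = 270, S_ud = 153, S_dd = 86.7
Terminal payoffs (K − S): max(-120, 0) = 0, max(-3, 0) = 0, max(63.3, 0) = 63.3
Node u (S = 180): continuation = 1/1.02·[0.2615·0.0000 + 0.7385·0.0000] = 0.0000; exercise value = 0.0000 ≤ continuation, so V_u = 0.0000
Node d (S = 102): continuation = 1/1.02·[0.2615·0.0000 + 0.7385·63.3000] = 45.8281; exercise value = 48.0000 > continuation, so V_d = 48.0000 (exercise)
Node 0 (S = 120): continuation = 1/1.02·[0.2615·0.0000 + 0.7385·48.0000] = 34.7511; exercise value = 30.0000 ≤ continuation, so V_0 = 34.7511

$34.75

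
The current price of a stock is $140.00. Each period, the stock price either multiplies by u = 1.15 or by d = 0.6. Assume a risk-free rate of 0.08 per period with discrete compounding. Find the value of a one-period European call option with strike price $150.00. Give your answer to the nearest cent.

$8.89

Risk-neutral probability p = (1 + 0.08 − 0.6)/(1.15 − 0.6) = 0.4800/0.5500 = 0.8727
Terminal stock prices: S_u = 161, S_d = 84
Terminal payoffs (S − K): max(11, 0) = 11, max(-66, 0) = 0
Node 0 (S = 140): V_0 = 1/1.08·[0.8727·11.0000 + 0.1273·0.0000] = 8.8889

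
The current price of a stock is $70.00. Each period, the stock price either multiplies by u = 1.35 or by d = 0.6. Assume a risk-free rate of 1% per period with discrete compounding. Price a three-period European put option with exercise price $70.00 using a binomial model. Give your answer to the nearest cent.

Risk-neutral probability p = (1 + 0.01 − 0.6)/(1.35 − 0.6) = 0.4100/0.7500 = 0.5467
Terminal stock prices: S_uuu = 172.2, S_uud = 76.55, S_udd = 34.02, S_ddd = 15.12
Terminal payoffs (K − S): max(-102.2, 0) = 0, max(-6.545, 0) = 0, max(35.98, 0) = 35.98, max(54.88, 0) = 54.88
Node uu (S = 127.6): V_uu = 1/1.01·[0.5467·0.0000 + 0.4533·0.0000] = 0.0000
Node ud (S = 56.7): V_ud = 1/1.01·[0.5467·0.0000 + 0.4533·35.9800] = 16.1494
Node dd (S = 25.2): V_dd = 1/1.01·[0.5467·35.9800 + 0.4533·54.8800] = 44.1069
Node u (S = 94.5): V_u = 1/1.01·[0.5467·0.0000 + 0.4533·16.1494] = 7.2486
Node d (S = 42): V_d = 1/1.01·[0.5467·16.1494 + 0.4533·44.1069] = 28.5381
Node 0 (S = 70): V_0 = 1/1.01·[0.5467·7.2486 + 0.4533·28.5381] = 16.7325

$16.73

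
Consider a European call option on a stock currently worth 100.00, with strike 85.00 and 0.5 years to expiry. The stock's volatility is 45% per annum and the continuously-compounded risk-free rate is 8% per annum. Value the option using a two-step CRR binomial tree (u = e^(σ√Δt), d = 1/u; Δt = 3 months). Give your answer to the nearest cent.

23.67

CRR parameters: u = e^(σ√Δt) = e^(0.45·√0.25) = 1.2523, d = 1/u = 0.7985
Per-period rate: rΔt = 0.08·0.25 = 0.02, so R = e^0.02 = 1.0202
Risk-neutral probability p = (e^0.02 − 0.7985)/(1.2523 − 0.7985) = 0.2217/0.4538 = 0.4885
Terminal stock prices: S_uu = 156.8, S_ud = 100, S_dd = 63.76
Terminal payoffs (S − K): max(71.83, 0) = 71.83, max(15, 0) = 15, max(-21.24, 0) = 0
Node u (S = 125.2): V_u = e^(−0.02)·[0.4885·71.8312 + 0.5115·15.0000] = 41.9154
Node d (S = 79.85): V_d = e^(−0.02)·[0.4885·15.0000 + 0.5115·0.0000] = 7.1824
Node 0 (S = 100): V_0 = e^(−0.02)·[0.4885·41.9154 + 0.5115·7.1824] = 23.6713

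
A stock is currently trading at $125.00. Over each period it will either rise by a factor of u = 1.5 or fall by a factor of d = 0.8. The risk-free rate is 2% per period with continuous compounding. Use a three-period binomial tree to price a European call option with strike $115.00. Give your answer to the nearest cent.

Risk-neutral probability p = (e^0.02 − 0.8)/(1.5 − 0.8) = 0.2202/0.7000 = 0.3146
Terminal stock prices: S_uuu = 421.9, S_uud = 225, S_udd = 120, S_ddd = 64
Terminal payoffs (S − K): max(306.9, 0) = 306.9, max(110, 0) = 110, max(5, 0) = 5, max(-51, 0) = 0
Node uu (S = 281.2): V_uu = e^(−0.02)·[0.3146·306.8750 + 0.6854·110.0000] = 168.5272
Node ud (S = 150): V_ud = e^(−0.02)·[0.3146·110.0000 + 0.6854·5.0000] = 37.2772
Node dd (S = 80): V_dd = e^(−0.02)·[0.3146·5.0000 + 0.6854·0.0000] = 1.5417
Node u (S = 187.5): V_u = e^(−0.02)·[0.3146·168.5272 + 0.6854·37.2772] = 77.0092
Node d (S = 100): V_d = e^(−0.02)·[0.3146·37.2772 + 0.6854·1.5417] = 12.5300
Node 0 (S = 125): V_0 = e^(−0.02)·[0.3146·77.0092 + 0.6854·12.5300] = 32.1637

$32.16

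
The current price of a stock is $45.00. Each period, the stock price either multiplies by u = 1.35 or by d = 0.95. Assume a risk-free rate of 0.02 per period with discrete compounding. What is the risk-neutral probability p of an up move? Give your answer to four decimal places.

Risk-neutral probability p = (1 + 0.02 − 0.95)/(1.35 − 0.95) = 0.0700/0.4000 = 0.1750

p = 0.1750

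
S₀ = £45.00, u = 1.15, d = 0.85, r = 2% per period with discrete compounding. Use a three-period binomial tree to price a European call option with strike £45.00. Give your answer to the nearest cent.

£6.22

Risk-neutral probability p = (1 + 0.02 − 0.85)/(1.15 − 0.85) = 0.1700/0.3000 = 0.5667
Terminal stock prices: S_uuu = 68.44, S_uud = 50.59, S_udd = 37.39, S_ddd = 27.64
Terminal payoffs (S − K): max(23.44, 0) = 23.44, max(5.586, 0) = 5.586, max(-7.611, 0) = 0, max(-17.36, 0) = 0
Node uu (S = 59.51): V_uu = 1/1.02·[0.5667·23.4394 + 0.4333·5.5856] = 15.3949
Node ud (S = 43.99): V_ud = 1/1.02·[0.5667·5.5856 + 0.4333·0.0000] = 3.1031
Node dd (S = 32.51): V_dd = 1/1.02·[0.5667·0.0000 + 0.4333·0.0000] = 0.0000
Node u (S = 51.75): V_u = 1/1.02·[0.5667·15.3949 + 0.4333·3.1031] = 9.8710
Node d (S = 38.25): V_d = 1/1.02·[0.5667·3.1031 + 0.4333·0.0000] = 1.7240
Node 0 (S = 45): V_0 = 1/1.02·[0.5667·9.8710 + 0.4333·1.7240] = 6.2163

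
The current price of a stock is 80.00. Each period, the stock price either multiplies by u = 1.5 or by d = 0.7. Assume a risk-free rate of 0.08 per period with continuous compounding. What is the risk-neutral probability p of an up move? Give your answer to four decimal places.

Risk-neutral probability p = (e^0.08 − 0.7)/(1.5 − 0.7) = 0.3833/0.8000 = 0.4791

p = 0.4791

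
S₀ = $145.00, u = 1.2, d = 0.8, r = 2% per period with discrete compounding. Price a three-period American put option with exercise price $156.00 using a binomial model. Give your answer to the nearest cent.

Risk-neutral probability p = (1 + 0.02 − 0.8)/(1.2 − 0.8) = 0.2200/0.4000 = 0.5500
Terminal stock prices: S_uuu = 250.6, S_uud = 167, S_udd = 111.4, S_ddd = 74.24
Terminal payoffs (K − S): max(-94.56, 0) = 0, max(-11.04, 0) = 0, max(44.64, 0) = 44.64, max(81.76, 0) = 81.76
Node uu (S = 208.8): continuation = 1/1.02·[0.5500·0.0000 + 0.4500·0.0000] = 0.0000; exercise value = 0.0000 ≤ continuation, so V_uu = 0.0000
Node ud (S = 139.2): continuation = 1/1.02·[0.5500·0.0000 + 0.4500·44.6400] = 19.6941; exercise value = 16.8000 ≤ continuation, so V_ud = 19.6941
Node dd (S = 92.8): continuation = 1/1.02·[0.5500·44.6400 + 0.4500·81.7600] = 60.1412; exercise value = 63.2000 > continuation, so V_dd = 63.2000 (exercise)
Node u (S = 174): continuation = 1/1.02·[0.5500·0.0000 + 0.4500·19.6941] = 8.6886; exercise value = 0.0000 ≤ continuation, so V_u = 8.6886
Node d (S = 116): continuation = 1/1.02·[0.5500·19.6941 + 0.4500·63.2000] = 38.5017; exercise value = 40.0000 > continuation, so V_d = 40.0000 (exercise)
Node 0 (S = 145): continuation = 1/1.02·[0.5500·8.6886 + 0.4500·40.0000] = 22.3321; exercise value = 11.0000 ≤ continuation, so V_0 = 22.3321

$22.33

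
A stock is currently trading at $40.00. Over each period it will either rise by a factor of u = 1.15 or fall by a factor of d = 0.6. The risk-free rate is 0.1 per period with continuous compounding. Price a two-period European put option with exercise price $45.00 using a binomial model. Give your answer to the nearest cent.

Risk-neutral probability p = (e^0.1 − 0.6)/(1.15 − 0.6) = 0.5052/0.5500 = 0.9185
Terminal stock prices: S_uu = 52.9, S_ud = 27.6, S_dd = 14.4
Terminal payoffs (K − S): max(-7.9, 0) = 0, max(17.4, 0) = 17.4, max(30.6, 0) = 30.6
Node u (S = 46): V_u = e^(−0.1)·[0.9185·0.0000 + 0.0815·17.4000] = 1.2833
Node d (S = 24): V_d = e^(−0.1)·[0.9185·17.4000 + 0.0815·30.6000] = 16.7177
Node 0 (S = 40): V_0 = e^(−0.1)·[0.9185·1.2833 + 0.0815·16.7177] = 2.2995

$2.30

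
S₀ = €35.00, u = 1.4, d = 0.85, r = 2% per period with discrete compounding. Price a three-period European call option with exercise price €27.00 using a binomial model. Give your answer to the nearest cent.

€11.27

Risk-neutral probability p = (1 + 0.02 − 0.85)/(1.4 − 0.85) = 0.1700/0.5500 = 0.3091
Terminal stock prices: S_uuu = 96.04, S_uud = 58.31, S_udd = 35.4, S_ddd = 21.49
Terminal payoffs (S − K): max(69.04, 0) = 69.04, max(31.31, 0) = 31.31, max(8.402, 0) = 8.402, max(-5.506, 0) = 0
Node uu (S = 68.6): V_uu = 1/1.02·[0.3091·69.0400 + 0.6909·31.3100] = 42.1294
Node ud (S = 41.65): V_ud = 1/1.02·[0.3091·31.3100 + 0.6909·8.4025] = 15.1794
Node dd (S = 25.29): V_dd = 1/1.02·[0.3091·8.4025 + 0.6909·0.0000] = 2.5462
Node u (S = 49): V_u = 1/1.02·[0.3091·42.1294 + 0.6909·15.1794] = 23.0484
Node d (S = 29.75): V_d = 1/1.02·[0.3091·15.1794 + 0.6909·2.5462] = 6.3245
Node 0 (S = 35): V_0 = 1/1.02·[0.3091·23.0484 + 0.6909·6.3245] = 11.2684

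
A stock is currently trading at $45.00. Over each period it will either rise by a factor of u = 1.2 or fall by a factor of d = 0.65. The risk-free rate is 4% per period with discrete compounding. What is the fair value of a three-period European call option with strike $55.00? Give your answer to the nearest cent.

Risk-neutral probability p = (1 + 0.04 − 0.65)/(1.2 − 0.65) = 0.3900/0.5500 = 0.7091
Terminal stock prices: S_uuu = 77.76, S_uud = 42.12, S_udd = 22.82, S_ddd = 12.36
Terminal payoffs (S − K): max(22.76, 0) = 22.76, max(-12.88, 0) = 0, max(-32.19, 0) = 0, max(-42.64, 0) = 0
Node uu (S = 64.8): V_uu = 1/1.04·[0.7091·22.7600 + 0.2909·0.0000] = 15.5182
Node ud (S = 35.1): V_ud = 1/1.04·[0.7091·0.0000 + 0.2909·0.0000] = 0.0000
Node dd (S = 19.01): V_dd = 1/1.04·[0.7091·0.0000 + 0.2909·0.0000] = 0.0000
Node u (S = 54): V_u = 1/1.04·[0.7091·15.5182 + 0.2909·0.0000] = 10.5806
Node d (S = 29.25): V_d = 1/1.04·[0.7091·0.0000 + 0.2909·0.0000] = 0.0000
Node 0 (S = 45): V_0 = 1/1.04·[0.7091·10.5806 + 0.2909·0.0000] = 7.2140

$7.21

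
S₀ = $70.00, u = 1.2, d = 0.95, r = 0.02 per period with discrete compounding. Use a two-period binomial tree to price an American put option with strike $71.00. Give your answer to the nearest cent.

$3.90

Risk-neutral probability p = (1 + 0.02 − 0.95)/(1.2 − 0.95) = 0.0700/0.2500 = 0.2800
Terminal stock prices: S_uu = 100.8, S_ud = 79.8, S_dd = 63.17
Terminal payoffs (K − S): max(-29.8, 0) = 0, max(-8.8, 0) = 0, max(7.825, 0) = 7.825
Node u (S = 84): continuation = 1/1.02·[0.2800·0.0000 + 0.7200·0.0000] = 0.0000; exercise value = 0.0000 ≤ continuation, so V_u = 0.0000
Node d (S = 66.5): continuation = 1/1.02·[0.2800·0.0000 + 0.7200·7.8250] = 5.5235; exercise value = 4.5000 ≤ continuation, so V_d = 5.5235
Node 0 (S = 70): continuation = 1/1.02·[0.2800·0.0000 + 0.7200·5.5235] = 3.8990; exercise value = 1.0000 ≤ continuation, so V_0 = 3.8990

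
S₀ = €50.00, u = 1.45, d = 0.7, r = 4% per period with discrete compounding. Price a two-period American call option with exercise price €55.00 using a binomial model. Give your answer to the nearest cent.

€9.52

Risk-neutral probability p = (1 + 0.04 − 0.7)/(1.45 − 0.7) = 0.3400/0.7500 = 0.4533
Terminal stock prices: S_uu = 105.1, S_ud = 50.75, S_dd = 24.5
Terminal payoffs (S − K): max(50.12, 0) = 50.12, max(-4.25, 0) = 0, max(-30.5, 0) = 0
Node u (S = 72.5): continuation = 1/1.04·[0.4533·50.1250 + 0.5467·0.0000] = 21.8494; exercise value = 17.5000 ≤ continuation, so V_u = 21.8494
Node d (S = 35): continuation = 1/1.04·[0.4533·0.0000 + 0.5467·0.0000] = 0.0000; exercise value = 0.0000 ≤ continuation, so V_d = 0.0000
Node 0 (S = 50): continuation = 1/1.04·[0.4533·21.8494 + 0.5467·0.0000] = 9.5241; exercise value = 0.0000 ≤ continuation, so V_0 = 9.5241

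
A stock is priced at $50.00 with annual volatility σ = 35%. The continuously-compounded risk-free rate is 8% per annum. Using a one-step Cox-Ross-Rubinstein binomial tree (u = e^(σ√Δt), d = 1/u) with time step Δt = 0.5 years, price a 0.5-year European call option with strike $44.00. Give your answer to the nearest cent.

CRR parameters: u = e^(σ√Δt) = e^(0.35·√0.5) = 1.2808, d = 1/u = 0.7808
Per-period rate: rΔt = 0.08·0.5 = 0.04, so R = e^0.04 = 1.0408
Risk-neutral probability p = (e^0.04 − 0.7808)/(1.2808 − 0.7808) = 0.2601/0.5000 = 0.5201
Terminal stock prices: S_u = 64.04, S_d = 39.04
Terminal payoffs (S − K): max(20.04, 0) = 20.04, max(-4.962, 0) = 0
Node 0 (S = 50): V_0 = e^(−0.04)·[0.5201·20.0402 + 0.4799·0.0000] = 10.0134

$10.01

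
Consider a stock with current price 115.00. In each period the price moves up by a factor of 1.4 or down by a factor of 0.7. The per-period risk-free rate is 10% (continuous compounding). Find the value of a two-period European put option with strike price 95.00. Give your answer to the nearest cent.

Risk-neutral probability p = (e^0.1 − 0.7)/(1.4 − 0.7) = 0.4052/0.7000 = 0.5788
Terminal stock prices: S_uu = 225.4, S_ud = 112.7, S_dd = 56.35
Terminal payoffs (K − S): max(-130.4, 0) = 0, max(-17.7, 0) = 0, max(38.65, 0) = 38.65
Node u (S = 161): V_u = e^(−0.1)·[0.5788·0.0000 + 0.4212·0.0000] = 0.0000
Node d (S = 80.5): V_d = e^(−0.1)·[0.5788·0.0000 + 0.4212·38.6500] = 14.7296
Node 0 (S = 115): V_0 = e^(−0.1)·[0.5788·0.0000 + 0.4212·14.7296] = 5.6135

5.61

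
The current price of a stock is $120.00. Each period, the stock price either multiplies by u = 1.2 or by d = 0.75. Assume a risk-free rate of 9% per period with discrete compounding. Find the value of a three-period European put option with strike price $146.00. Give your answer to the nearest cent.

$13.18

Risk-neutral probability p = (1 + 0.09 − 0.75)/(1.2 − 0.75) = 0.3400/0.4500 = 0.7556
Terminal stock prices: S_uuu = 207.4, S_uud = 129.6, S_udd = 81, S_ddd = 50.62
Terminal payoffs (K − S): max(-61.36, 0) = 0, max(16.4, 0) = 16.4, max(65, 0) = 65, max(95.38, 0) = 95.38
Node uu (S = 172.8): V_uu = 1/1.09·[0.7556·0.0000 + 0.2444·16.4000] = 3.6779
Node ud (S = 108): V_ud = 1/1.09·[0.7556·16.4000 + 0.2444·65.0000] = 25.9450
Node dd (S = 67.5): V_dd = 1/1.09·[0.7556·65.0000 + 0.2444·95.3750] = 66.4450
Node u (S = 144): V_u = 1/1.09·[0.7556·3.6779 + 0.2444·25.9450] = 8.3678
Node d (S = 90): V_d = 1/1.09·[0.7556·25.9450 + 0.2444·66.4450] = 32.8853
Node 0 (S = 120): V_0 = 1/1.09·[0.7556·8.3678 + 0.2444·32.8853] = 13.1752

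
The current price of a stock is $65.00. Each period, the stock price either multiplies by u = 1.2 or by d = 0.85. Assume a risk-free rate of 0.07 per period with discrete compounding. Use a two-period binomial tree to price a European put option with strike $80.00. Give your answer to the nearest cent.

$9.57

Risk-neutral probability p = (1 + 0.07 − 0.85)/(1.2 − 0.85) = 0.2200/0.3500 = 0.6286
Terminal stock prices: S_uu = 93.6, S_ud = 66.3, S_dd = 46.96
Terminal payoffs (K − S): max(-13.6, 0) = 0, max(13.7, 0) = 13.7, max(33.04, 0) = 33.04
Node u (S = 78): V_u = 1/1.07·[0.6286·0.0000 + 0.3714·13.7000] = 4.7557
Node d (S = 55.25): V_d = 1/1.07·[0.6286·13.7000 + 0.3714·33.0375] = 19.5164
Node 0 (S = 65): V_0 = 1/1.07·[0.6286·4.7557 + 0.3714·19.5164] = 9.5684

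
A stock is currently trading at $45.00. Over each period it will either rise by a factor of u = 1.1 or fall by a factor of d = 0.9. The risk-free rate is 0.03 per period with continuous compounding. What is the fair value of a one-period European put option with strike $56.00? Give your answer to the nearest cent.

Risk-neutral probability p = (e^0.03 − 0.9)/(1.1 − 0.9) = 0.1305/0.2000 = 0.6523
Terminal stock prices: S_u = 49.5, S_d = 40.5
Terminal payoffs (K − S): max(6.5, 0) = 6.5, max(15.5, 0) = 15.5
Node 0 (S = 45): V_0 = e^(−0.03)·[0.6523·6.5000 + 0.3477·15.5000] = 9.3449

$9.34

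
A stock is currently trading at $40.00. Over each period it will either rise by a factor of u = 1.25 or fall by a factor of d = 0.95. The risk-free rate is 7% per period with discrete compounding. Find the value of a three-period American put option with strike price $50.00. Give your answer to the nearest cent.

$10.00

Risk-neutral probability p = (1 + 0.07 − 0.95)/(1.25 − 0.95) = 0.1200/0.3000 = 0.4000
Terminal stock prices: S_uuu = 78.12, S_uud = 59.38, S_udd = 45.12, S_ddd = 34.29
Terminal payoffs (K − S): max(-28.12, 0) = 0, max(-9.375, 0) = 0, max(4.875, 0) = 4.875, max(15.71, 0) = 15.71
Node uu (S = 62.5): continuation = 1/1.07·[0.4000·0.0000 + 0.6000·0.0000] = 0.0000; exercise value = 0.0000 ≤ continuation, so V_uu = 0.0000
Node ud (S = 47.5): continuation = 1/1.07·[0.4000·0.0000 + 0.6000·4.8750] = 2.7336; exercise value = 2.5000 ≤ continuation, so V_ud = 2.7336
Node dd (S = 36.1): continuation = 1/1.07·[0.4000·4.8750 + 0.6000·15.7050] = 10.6290; exercise value = 13.9000 > continuation, so V_dd = 13.9000 (exercise)
Node u (S = 50): continuation = 1/1.07·[0.4000·0.0000 + 0.6000·2.7336] = 1.5329; exercise value = 0.0000 ≤ continuation, so V_u = 1.5329
Node d (S = 38): continuation = 1/1.07·[0.4000·2.7336 + 0.6000·13.9000] = 8.8163; exercise value = 12.0000 > continuation, so V_d = 12.0000 (exercise)
Node 0 (S = 40): continuation = 1/1.07·[0.4000·1.5329 + 0.6000·12.0000] = 7.3020; exercise value = 10.0000 > continuation, so V_0 = 10.0000 (exercise)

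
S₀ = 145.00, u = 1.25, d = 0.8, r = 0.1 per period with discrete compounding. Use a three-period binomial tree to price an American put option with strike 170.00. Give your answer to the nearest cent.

Risk-neutral probability p = (1 + 0.1 − 0.8)/(1.25 − 0.8) = 0.3000/0.4500 = 0.6667
Terminal stock prices: S_uuu = 283.2, S_uud = 181.2, S_udd = 116, S_ddd = 74.24
Terminal payoffs (K − S): max(-113.2, 0) = 0, max(-11.25, 0) = 0, max(54, 0) = 54, max(95.76, 0) = 95.76
Node uu (S = 226.6): continuation = 1/1.1·[0.6667·0.0000 + 0.3333·0.0000] = 0.0000; exercise value = 0.0000 ≤ continuation, so V_uu = 0.0000
Node ud (S = 145): continuation = 1/1.1·[0.6667·0.0000 + 0.3333·54.0000] = 16.3636; exercise value = 25.0000 > continuation, so V_ud = 25.0000 (exercise)
Node dd (S = 92.8): continuation = 1/1.1·[0.6667·54.0000 + 0.3333·95.7600] = 61.7455; exercise value = 77.2000 > continuation, so V_dd = 77.2000 (exercise)
Node u (S = 181.2): continuation = 1/1.1·[0.6667·0.0000 + 0.3333·25.0000] = 7.5758; exercise value = 0.0000 ≤ continuation, so V_u = 7.5758
Node d (S = 116): continuation = 1/1.1·[0.6667·25.0000 + 0.3333·77.2000] = 38.5455; exercise value = 54.0000 > continuation, so V_d = 54.0000 (exercise)
Node 0 (S = 145): continuation = 1/1.1·[0.6667·7.5758 + 0.3333·54.0000] = 20.9550; exercise value = 25.0000 > continuation, so V_0 = 25.0000 (exercise)

25.00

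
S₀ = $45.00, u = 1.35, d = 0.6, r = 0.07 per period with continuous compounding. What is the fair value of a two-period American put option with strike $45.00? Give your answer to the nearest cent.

$7.94

Risk-neutral probability p = (e^0.07 − 0.6)/(1.35 − 0.6) = 0.4725/0.7500 = 0.6300
Terminal stock prices: S_uu = 82.01, S_ud = 36.45, S_dd = 16.2
Terminal payoffs (K − S): max(-37.01, 0) = 0, max(8.55, 0) = 8.55, max(28.8, 0) = 28.8
Node u (S = 60.75): continuation = e^(−0.07)·[0.6300·0.0000 + 0.3700·8.5500] = 2.9495; exercise value = 0.0000 ≤ continuation, so V_u = 2.9495
Node d (S = 27): continuation = e^(−0.07)·[0.6300·8.5500 + 0.3700·28.8000] = 14.9577; exercise value = 18.0000 > continuation, so V_d = 18.0000 (exercise)
Node 0 (S = 45): continuation = e^(−0.07)·[0.6300·2.9495 + 0.3700·18.0000] = 7.9422; exercise value = 0.0000 ≤ continuation, so V_0 = 7.9422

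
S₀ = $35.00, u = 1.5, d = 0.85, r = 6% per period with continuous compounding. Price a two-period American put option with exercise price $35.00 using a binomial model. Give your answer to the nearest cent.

Risk-neutral probability p = (e^0.06 − 0.85)/(1.5 − 0.85) = 0.2118/0.6500 = 0.3259
Terminal stock prices: S_uu = 78.75, S_ud = 44.62, S_dd = 25.29
Terminal payoffs (K − S): max(-43.75, 0) = 0, max(-9.625, 0) = 0, max(9.713, 0) = 9.713
Node u (S = 52.5): continuation = e^(−0.06)·[0.3259·0.0000 + 0.6741·0.0000] = 0.0000; exercise value = 0.0000 ≤ continuation, so V_u = 0.0000
Node d (S = 29.75): continuation = e^(−0.06)·[0.3259·0.0000 + 0.6741·9.7125] = 6.1659; exercise value = 5.2500 ≤ continuation, so V_d = 6.1659
Node 0 (S = 35): continuation = e^(−0.06)·[0.3259·0.0000 + 0.6741·6.1659] = 3.9144; exercise value = 0.0000 ≤ continuation, so V_0 = 3.9144

$3.91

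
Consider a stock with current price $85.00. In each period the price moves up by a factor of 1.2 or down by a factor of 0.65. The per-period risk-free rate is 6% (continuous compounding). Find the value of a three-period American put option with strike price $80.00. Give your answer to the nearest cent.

Risk-neutral probability p = (e^0.06 − 0.65)/(1.2 − 0.65) = 0.4118/0.5500 = 0.7488
Terminal stock prices: S_uuu = 146.9, S_uud = 79.56, S_udd = 43.1, S_ddd = 23.34
Terminal payoffs (K − S): max(-66.88, 0) = 0, max(0.44, 0) = 0.44, max(36.9, 0) = 36.9, max(56.66, 0) = 56.66
Node uu (S = 122.4): continuation = e^(−0.06)·[0.7488·0.0000 + 0.2512·0.4400] = 0.1041; exercise value = 0.0000 ≤ continuation, so V_uu = 0.1041
Node ud (S = 66.3): continuation = e^(−0.06)·[0.7488·0.4400 + 0.2512·36.9050] = 9.0412; exercise value = 13.7000 > continuation, so V_ud = 13.7000 (exercise)
Node dd (S = 35.91): continuation = e^(−0.06)·[0.7488·36.9050 + 0.2512·56.6569] = 39.4287; exercise value = 44.0875 > continuation, so V_dd = 44.0875 (exercise)
Node u (S = 102): continuation = e^(−0.06)·[0.7488·0.1041 + 0.2512·13.7000] = 3.3145; exercise value = 0.0000 ≤ continuation, so V_u = 3.3145
Node d (S = 55.25): continuation = e^(−0.06)·[0.7488·13.7000 + 0.2512·44.0875] = 20.0912; exercise value = 24.7500 > continuation, so V_d = 24.7500 (exercise)
Node 0 (S = 85): continuation = e^(−0.06)·[0.7488·3.3145 + 0.2512·24.7500] = 8.1926; exercise value = 0.0000 ≤ continuation, so V_0 = 8.1926

$8.19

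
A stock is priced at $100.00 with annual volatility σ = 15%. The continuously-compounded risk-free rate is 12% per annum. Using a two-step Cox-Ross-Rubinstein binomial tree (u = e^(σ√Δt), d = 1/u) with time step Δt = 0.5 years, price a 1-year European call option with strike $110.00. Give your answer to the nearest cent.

CRR parameters: u = e^(σ√Δt) = e^(0.15·√0.5) = 1.1119, d = 1/u = 0.8994
Per-period rate: rΔt = 0.12·0.5 = 0.06, so R = e^0.06 = 1.0618
Risk-neutral probability p = (e^0.06 − 0.8994)/(1.1119 − 0.8994) = 0.1625/0.2125 = 0.7645
Terminal stock prices: S_uu = 123.6, S_ud = 100, S_dd = 80.89
Terminal payoffs (S − K): max(13.63, 0) = 13.63, max(-10, 0) = 0, max(-29.11, 0) = 0
Node u (S = 111.2): V_u = e^(−0.06)·[0.7645·13.6311 + 0.2355·0.0000] = 9.8136
Node d (S = 89.94): V_d = e^(−0.06)·[0.7645·0.0000 + 0.2355·0.0000] = 0.0000
Node 0 (S = 100): V_0 = e^(−0.06)·[0.7645·9.8136 + 0.2355·0.0000] = 7.0653

$7.07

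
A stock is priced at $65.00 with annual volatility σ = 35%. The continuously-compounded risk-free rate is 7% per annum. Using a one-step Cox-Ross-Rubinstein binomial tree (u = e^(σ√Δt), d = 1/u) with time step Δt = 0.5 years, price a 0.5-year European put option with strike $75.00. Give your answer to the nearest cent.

$11.48

CRR parameters: u = e^(σ√Δt) = e^(0.35·√0.5) = 1.2808, d = 1/u = 0.7808
Per-period rate: rΔt = 0.07·0.5 = 0.035, so R = e^0.035 = 1.0356
Risk-neutral probability p = (e^0.035 − 0.7808)/(1.2808 − 0.7808) = 0.2549/0.5000 = 0.5097
Terminal stock prices: S_u = 83.25, S_d = 50.75
Terminal payoffs (K − S): max(-8.252, 0) = 0, max(24.25, 0) = 24.25
Node 0 (S = 65): V_0 = e^(−0.035)·[0.5097·0.0000 + 0.4903·24.2506] = 11.4817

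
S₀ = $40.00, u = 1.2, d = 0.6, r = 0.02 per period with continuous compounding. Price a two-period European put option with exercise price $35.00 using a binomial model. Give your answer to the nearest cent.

Risk-neutral probability p = (e^0.02 − 0.6)/(1.2 − 0.6) = 0.4202/0.6000 = 0.7003
Terminal stock prices: S_uu = 57.6, S_ud = 28.8, S_dd = 14.4
Terminal payoffs (K − S): max(-22.6, 0) = 0, max(6.2, 0) = 6.2, max(20.6, 0) = 20.6
Node u (S = 48): V_u = e^(−0.02)·[0.7003·0.0000 + 0.2997·6.2000] = 1.8211
Node d (S = 24): V_d = e^(−0.02)·[0.7003·6.2000 + 0.2997·20.6000] = 10.3070
Node 0 (S = 40): V_0 = e^(−0.02)·[0.7003·1.8211 + 0.2997·10.3070] = 4.2776

$4.28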